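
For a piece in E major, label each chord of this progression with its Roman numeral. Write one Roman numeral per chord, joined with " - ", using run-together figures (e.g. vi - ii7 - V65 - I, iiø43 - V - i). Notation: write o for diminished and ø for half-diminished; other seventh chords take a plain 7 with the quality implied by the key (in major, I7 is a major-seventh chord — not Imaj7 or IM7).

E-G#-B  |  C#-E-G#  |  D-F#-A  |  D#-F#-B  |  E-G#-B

E-G#-B has root E, degree 1 in E major, so I.
C#-E-G#: root C# is the submediant; minor triad there is vi.
D-F#-A: major triad on D — chromatic; bVII (borrowed from the parallel minor).
D#-F#-B has root B, degree 5 in E major, so V6.
E-G#-B: major triad on E = scale degree 1 → I.

I - vi - bVII - V6 - I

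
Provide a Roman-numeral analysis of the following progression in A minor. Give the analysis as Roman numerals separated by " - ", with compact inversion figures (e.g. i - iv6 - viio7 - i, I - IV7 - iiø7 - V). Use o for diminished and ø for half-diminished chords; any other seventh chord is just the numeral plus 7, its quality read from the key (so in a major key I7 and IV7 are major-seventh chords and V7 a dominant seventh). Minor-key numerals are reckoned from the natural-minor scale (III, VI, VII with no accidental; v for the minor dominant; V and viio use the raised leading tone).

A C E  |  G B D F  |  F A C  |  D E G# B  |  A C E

i - VII7 - VI - V42 - i

A-C-E: root A is the tonic; minor triad there is i.
G-B-D-F: root G is the subtonic; dominant seventh chord there is VII7.
F-A-C has root F, degree 6 in A minor, so VI.
D-E-G#-B: root E is the dominant; dominant seventh chord there is V42.
A-C-E: minor triad on A = scale degree 1 → i.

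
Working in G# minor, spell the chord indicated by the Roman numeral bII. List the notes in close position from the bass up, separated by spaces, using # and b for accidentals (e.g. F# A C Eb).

A C# E

Scale degree 2 in G# minor is A#; lowering it a half step gives A. bII is the Neapolitan chord — a major triad on the lowered second degree.
So the chord is A-C#-E, a major triad.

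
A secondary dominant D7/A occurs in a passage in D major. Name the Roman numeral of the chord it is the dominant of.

IV

The chord is a dominant seventh chord on D.
A dominant resolves down a perfect fifth: D → G. In D major, G is scale degree 4, i.e. IV.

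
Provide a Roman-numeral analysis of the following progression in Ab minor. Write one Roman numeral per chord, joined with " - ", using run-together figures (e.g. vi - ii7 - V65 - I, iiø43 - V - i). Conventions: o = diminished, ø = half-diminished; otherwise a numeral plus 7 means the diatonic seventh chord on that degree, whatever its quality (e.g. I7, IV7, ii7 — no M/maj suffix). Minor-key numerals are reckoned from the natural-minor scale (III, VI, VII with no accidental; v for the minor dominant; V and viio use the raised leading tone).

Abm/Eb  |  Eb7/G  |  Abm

i64 - V65 - i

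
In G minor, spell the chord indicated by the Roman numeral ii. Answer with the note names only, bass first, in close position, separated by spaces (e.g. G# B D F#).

Scale degree 2 in G minor is A; here the chord built on it is altered to a minor triad. ii is the minor supertonic, borrowed from the parallel major (the Dorian ii).
So the chord is A-C-E.

A C E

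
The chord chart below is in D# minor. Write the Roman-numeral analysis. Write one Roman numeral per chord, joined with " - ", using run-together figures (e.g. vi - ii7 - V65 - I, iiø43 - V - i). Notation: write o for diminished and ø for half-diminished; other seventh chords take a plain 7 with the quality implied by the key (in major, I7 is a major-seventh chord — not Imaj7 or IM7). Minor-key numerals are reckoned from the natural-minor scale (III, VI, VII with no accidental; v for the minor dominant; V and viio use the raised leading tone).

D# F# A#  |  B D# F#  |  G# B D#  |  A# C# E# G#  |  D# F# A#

i - VI - iv - v7 - i

D#-F#-A#: minor triad on D# = scale degree 1 → i.
B-D#-F# has root B, degree 6 in D# minor, so VI.
G#-B-D#: minor triad on G# = scale degree 4 → iv.
A#-C#-E#-G# has root A#, degree 5 in D# minor, so v7.
D#-F#-A#: root D# is the tonic; minor triad there is i.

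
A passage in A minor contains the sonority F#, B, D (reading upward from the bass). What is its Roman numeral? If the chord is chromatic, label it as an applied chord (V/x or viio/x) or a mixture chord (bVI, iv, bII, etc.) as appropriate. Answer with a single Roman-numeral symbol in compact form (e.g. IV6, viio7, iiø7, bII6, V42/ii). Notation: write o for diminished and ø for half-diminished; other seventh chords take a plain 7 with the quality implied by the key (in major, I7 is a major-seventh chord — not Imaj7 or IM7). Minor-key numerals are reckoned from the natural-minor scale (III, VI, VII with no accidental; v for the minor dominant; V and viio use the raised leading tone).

ii64

The pitches B-D-F# form a minor triad rooted on B.
B is the second degree of A minor. This is the minor supertonic, borrowed from the parallel major (the Dorian ii).
With F# in the bass the chord is in second inversion, so the figured bass is 64.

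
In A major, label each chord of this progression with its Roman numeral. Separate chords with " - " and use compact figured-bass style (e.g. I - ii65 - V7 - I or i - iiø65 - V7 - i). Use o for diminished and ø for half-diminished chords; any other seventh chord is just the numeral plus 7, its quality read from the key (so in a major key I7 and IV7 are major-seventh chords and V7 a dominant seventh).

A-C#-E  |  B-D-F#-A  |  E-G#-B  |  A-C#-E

A-C#-E has root A, degree 1 in A major, so I.
B-D-F#-A has root B, degree 2 in A major, so ii7.
E-G#-B: major triad on E = scale degree 5 → V.
A-C#-E has root A, degree 1 in A major, so I.

I - ii7 - V - I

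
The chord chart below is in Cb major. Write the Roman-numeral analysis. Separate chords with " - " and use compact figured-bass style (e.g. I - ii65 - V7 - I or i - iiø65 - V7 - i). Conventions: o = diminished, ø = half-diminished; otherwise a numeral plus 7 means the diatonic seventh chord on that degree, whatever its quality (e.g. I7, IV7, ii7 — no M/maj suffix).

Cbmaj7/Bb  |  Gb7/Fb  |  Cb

I42 - V42 - I

Cbmaj7/Bb: major seventh chord on Cb = scale degree 1 → I42.
Gb7/Fb: root Gb is the dominant; dominant seventh chord there is V42.
Cb: root Cb is the tonic; major triad there is I.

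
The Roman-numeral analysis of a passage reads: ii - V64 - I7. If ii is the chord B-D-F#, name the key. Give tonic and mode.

The chord Bm is a minor triad rooted on B; its label is ii.
ii on B implies B is the supertonic; that puts the tonic at A, and the lowercase numeral fits major mode.

A major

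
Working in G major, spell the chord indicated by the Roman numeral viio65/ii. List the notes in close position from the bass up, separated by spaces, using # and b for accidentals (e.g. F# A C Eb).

B D F G#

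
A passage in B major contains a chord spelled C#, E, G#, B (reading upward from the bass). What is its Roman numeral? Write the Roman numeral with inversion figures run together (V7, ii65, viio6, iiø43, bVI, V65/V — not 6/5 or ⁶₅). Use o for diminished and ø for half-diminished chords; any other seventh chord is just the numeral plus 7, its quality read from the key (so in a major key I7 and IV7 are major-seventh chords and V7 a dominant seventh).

ii7

The pitches C#-E-G#-B form a minor seventh chord rooted on C#.
In B major, C# is the supertonic; the diatonic minor seventh chord there is ii7.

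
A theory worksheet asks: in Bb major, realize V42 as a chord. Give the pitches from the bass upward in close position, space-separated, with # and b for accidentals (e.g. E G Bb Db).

Eb F A C

The numeral's case and figure indicate a dominant seventh chord. In Bb major its root, scale degree 5, is F.
Stacking thirds from F gives F-A-C-Eb.
The figured bass 42 indicates third inversion, placing the seventh (Eb) in the bass: Eb-F-A-C.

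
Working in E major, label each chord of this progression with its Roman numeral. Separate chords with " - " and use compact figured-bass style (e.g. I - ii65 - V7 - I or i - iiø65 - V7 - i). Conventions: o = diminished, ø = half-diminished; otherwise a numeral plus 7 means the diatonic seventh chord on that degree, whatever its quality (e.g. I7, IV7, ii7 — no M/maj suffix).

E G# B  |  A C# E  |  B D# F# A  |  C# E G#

I - IV - V7 - vi

E-G#-B has root E, degree 1 in E major, so I.
A-C#-E: root A is the subdominant; major triad there is IV.
B-D#-F#-A: root B is the dominant; dominant seventh chord there is V7.
C#-E-G#: minor triad on C# = scale degree 6 → vi.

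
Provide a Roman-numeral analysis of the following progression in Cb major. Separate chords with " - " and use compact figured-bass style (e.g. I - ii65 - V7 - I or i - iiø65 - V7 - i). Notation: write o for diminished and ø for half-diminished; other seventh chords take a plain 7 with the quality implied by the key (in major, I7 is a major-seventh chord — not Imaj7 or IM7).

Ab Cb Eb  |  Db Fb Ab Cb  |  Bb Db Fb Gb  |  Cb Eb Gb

vi - ii7 - V65 - I

Ab-Cb-Eb: root Ab is the submediant; minor triad there is vi.
Db-Fb-Ab-Cb: root Db is the supertonic; minor seventh chord there is ii7.
Bb-Db-Fb-Gb: root Gb is the dominant; dominant seventh chord there is V65.
Cb-Eb-Gb: root Cb is the tonic; major triad there is I.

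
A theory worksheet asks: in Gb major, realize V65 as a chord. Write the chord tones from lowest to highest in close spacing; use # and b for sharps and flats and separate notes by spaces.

In Gb major, scale degree 5 is Db, and the diatonic chord built there is a dominant seventh chord.
That chord is spelled Db-F-Ab-Cb.
The figured bass 65 indicates first inversion, placing the third (F) in the bass: F-Ab-Cb-Db.

F Ab Cb Db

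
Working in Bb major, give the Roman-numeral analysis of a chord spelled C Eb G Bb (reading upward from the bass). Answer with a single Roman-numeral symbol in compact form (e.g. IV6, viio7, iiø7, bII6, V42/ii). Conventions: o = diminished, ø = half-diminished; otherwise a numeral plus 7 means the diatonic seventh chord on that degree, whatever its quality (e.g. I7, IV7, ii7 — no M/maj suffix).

ii7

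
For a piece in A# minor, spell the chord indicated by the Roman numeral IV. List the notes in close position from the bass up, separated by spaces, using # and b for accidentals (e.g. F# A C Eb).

IV is the major subdominant, borrowed from the parallel major. In A# minor that root is D#.
So the chord is D#-F##-A#.

D# F## A#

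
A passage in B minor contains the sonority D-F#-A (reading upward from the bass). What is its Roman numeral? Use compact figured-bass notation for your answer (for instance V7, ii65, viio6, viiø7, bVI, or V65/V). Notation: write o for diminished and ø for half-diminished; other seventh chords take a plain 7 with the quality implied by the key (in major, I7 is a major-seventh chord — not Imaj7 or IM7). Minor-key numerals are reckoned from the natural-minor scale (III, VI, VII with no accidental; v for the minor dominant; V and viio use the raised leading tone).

The pitches D-F#-A form a major triad rooted on D.
D is scale degree 3 in B minor, and a major triad on that degree is written III.

III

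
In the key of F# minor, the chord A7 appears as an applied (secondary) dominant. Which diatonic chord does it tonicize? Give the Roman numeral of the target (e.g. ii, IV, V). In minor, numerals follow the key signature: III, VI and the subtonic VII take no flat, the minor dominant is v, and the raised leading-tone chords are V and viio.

The chord is a dominant seventh chord on A.
A dominant resolves down a perfect fifth: A → D. In F# minor, D is scale degree 6, i.e. VI.

VI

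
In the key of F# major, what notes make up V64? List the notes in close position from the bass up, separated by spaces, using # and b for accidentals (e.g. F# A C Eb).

The numeral's case and figure indicate a major triad. In F# major its root, scale degree 5, is C#.
Stacking thirds from C# gives C#-E#-G#.
With the 64 figure the chord is in second inversion; from the bass G# upward in close position it reads G#-C#-E#.

G# C# E#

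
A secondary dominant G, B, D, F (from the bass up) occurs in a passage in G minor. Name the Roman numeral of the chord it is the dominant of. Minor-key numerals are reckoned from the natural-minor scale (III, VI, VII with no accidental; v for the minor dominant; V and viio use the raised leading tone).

iv

The chord is a dominant seventh chord on G.
A dominant resolves down a perfect fifth: G → C. In G minor, C is scale degree 4, i.e. iv.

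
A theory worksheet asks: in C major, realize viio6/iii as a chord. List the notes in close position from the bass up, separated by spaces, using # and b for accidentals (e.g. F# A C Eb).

viio6/iii is a secondary leading-tone chord. The target iii is E in C major; the applied chord is rooted a semitone below, on D#.
Building a diminished triad on D# gives D#-F#-A.
With the 6 figure the chord is in first inversion; from the bass F# upward in close position it reads F#-A-D#.

F# A D#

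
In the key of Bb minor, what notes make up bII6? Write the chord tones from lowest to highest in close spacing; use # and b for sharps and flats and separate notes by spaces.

Eb Gb Cb

Scale degree 2 in Bb minor is C; lowering it a half step gives Cb. bII6 is the Neapolitan sixth — a major triad on the lowered second degree, here in its customary first inversion.
So the chord is Cb-Eb-Gb, a major triad.
With the 6 figure the chord is in first inversion; from the bass Eb upward in close position it reads Eb-Gb-Cb.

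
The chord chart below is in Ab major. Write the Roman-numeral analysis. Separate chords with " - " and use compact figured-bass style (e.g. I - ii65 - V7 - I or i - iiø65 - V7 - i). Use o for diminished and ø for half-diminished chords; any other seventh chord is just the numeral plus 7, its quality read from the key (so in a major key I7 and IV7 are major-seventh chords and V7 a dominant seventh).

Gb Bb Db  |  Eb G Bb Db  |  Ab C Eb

bVII - V7 - I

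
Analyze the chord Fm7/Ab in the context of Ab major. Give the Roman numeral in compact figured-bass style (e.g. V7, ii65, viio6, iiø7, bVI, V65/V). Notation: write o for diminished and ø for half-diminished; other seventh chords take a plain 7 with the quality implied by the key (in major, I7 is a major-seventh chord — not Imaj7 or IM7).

The pitches F-Ab-C-Eb form a minor seventh chord rooted on F.
In Ab major, F is the submediant; the diatonic minor seventh chord there is vi7.
With Ab in the bass the chord is in first inversion, so the figured bass is 65.

vi65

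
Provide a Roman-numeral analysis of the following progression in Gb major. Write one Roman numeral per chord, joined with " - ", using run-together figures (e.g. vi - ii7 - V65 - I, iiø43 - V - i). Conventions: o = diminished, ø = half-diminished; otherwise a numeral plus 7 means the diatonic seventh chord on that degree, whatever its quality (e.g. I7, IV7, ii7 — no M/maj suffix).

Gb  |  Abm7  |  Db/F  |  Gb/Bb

Gb: root Gb is the tonic; major triad there is I.
Abm7: minor seventh chord on Ab = scale degree 2 → ii7.
Db/F: major triad on Db = scale degree 5 → V6.
Gb/Bb: major triad on Gb = scale degree 1 → I6.

I - ii7 - V6 - I6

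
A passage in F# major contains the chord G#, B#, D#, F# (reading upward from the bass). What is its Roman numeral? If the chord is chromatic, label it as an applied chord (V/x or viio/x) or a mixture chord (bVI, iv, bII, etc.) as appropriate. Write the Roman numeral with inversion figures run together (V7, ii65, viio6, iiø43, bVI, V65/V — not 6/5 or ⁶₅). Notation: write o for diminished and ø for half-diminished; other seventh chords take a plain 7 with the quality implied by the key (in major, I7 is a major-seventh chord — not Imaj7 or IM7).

V7/V

The pitches G#-B#-D#-F# form a dominant seventh chord rooted on G#.
G# is not a diatonic chord root with this quality in F# major, but it lies a perfect fifth above C# (V), so the chord functions as an applied dominant of V.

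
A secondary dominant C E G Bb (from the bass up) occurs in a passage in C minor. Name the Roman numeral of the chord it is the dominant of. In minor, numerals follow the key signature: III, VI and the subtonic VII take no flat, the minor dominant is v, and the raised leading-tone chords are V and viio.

iv

The chord is a dominant seventh chord on C.
A dominant resolves down a perfect fifth: C → F. In C minor, F is scale degree 4, i.e. iv.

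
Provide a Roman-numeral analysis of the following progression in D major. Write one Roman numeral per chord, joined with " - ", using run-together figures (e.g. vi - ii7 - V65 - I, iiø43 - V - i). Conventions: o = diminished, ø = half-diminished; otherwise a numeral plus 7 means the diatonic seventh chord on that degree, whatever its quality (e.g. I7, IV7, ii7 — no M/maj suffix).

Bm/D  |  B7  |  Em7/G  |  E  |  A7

Bm/D: minor triad on B = scale degree 6 → vi6.
B7: a dominant seventh chord on B, the applied dominant of ii → V7/ii.
Em7/G: minor seventh chord on E = scale degree 2 → ii65.
E: chromatic; E is V of V, so V/V.
A7 has root A, degree 5 in D major, so V7.

vi6 - V7/ii - ii65 - V/V - V7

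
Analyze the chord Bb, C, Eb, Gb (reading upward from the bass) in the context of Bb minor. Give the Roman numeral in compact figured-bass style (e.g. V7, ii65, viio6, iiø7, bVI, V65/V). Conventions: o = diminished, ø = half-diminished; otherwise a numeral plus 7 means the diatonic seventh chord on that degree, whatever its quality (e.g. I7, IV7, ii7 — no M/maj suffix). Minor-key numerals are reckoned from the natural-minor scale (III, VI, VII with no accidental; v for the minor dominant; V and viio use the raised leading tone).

iiø42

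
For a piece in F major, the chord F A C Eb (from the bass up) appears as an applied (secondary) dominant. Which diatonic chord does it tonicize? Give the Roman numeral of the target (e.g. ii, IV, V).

The chord is a dominant seventh chord on F.
A dominant resolves down a perfect fifth: F → Bb. In F major, Bb is scale degree 4, i.e. IV.

IV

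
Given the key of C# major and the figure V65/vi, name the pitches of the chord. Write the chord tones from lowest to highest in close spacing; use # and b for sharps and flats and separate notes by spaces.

G## B# D# E#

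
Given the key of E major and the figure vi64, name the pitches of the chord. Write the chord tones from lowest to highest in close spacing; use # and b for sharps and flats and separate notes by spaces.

G# C# E

In E major, scale degree 6 is C#, and the diatonic chord built there is a minor triad.
That chord is spelled C#-E-G#.
With the 64 figure the chord is in second inversion; from the bass G# upward in close position it reads G#-C#-E.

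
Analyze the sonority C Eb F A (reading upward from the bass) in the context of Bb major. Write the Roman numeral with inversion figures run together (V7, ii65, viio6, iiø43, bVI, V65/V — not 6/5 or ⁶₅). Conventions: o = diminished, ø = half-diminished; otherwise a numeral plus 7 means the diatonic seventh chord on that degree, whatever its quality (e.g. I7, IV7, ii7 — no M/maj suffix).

V43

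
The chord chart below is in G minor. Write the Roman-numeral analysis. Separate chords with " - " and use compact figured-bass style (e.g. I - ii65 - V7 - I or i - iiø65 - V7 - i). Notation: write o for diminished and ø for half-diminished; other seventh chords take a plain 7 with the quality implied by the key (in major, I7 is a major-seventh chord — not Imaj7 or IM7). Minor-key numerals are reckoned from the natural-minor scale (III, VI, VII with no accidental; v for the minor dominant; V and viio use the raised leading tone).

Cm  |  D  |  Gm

iv - V - i

Cm has root C, degree 4 in G minor, so iv.
D: root D is the dominant; major triad there is V.
Gm: root G is the tonic; minor triad there is i.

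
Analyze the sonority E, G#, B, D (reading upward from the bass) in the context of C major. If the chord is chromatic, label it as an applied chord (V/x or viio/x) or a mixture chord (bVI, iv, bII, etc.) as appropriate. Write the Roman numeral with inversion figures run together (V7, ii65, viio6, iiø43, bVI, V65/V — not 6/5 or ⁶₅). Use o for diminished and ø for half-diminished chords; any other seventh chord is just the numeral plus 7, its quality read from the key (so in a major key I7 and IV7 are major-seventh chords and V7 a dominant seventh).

V7/vi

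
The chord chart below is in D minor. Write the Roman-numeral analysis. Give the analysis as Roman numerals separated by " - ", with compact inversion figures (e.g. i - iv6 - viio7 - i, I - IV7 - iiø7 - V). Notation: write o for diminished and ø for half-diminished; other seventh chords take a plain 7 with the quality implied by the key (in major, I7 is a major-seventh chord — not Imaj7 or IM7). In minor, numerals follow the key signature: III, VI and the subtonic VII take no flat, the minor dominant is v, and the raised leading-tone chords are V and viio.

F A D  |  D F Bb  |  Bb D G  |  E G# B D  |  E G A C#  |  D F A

i6 - VI6 - iv6 - V7/V - V43 - i

F-A-D: root D is the tonic; minor triad there is i6.
D-F-Bb has root Bb, degree 6 in D minor, so VI6.
Bb-D-G: minor triad on G = scale degree 4 → iv6.
E-G#-B-D is the secondary dominant of V (dominant seventh chord on E): V7/V.
E-G-A-C#: dominant seventh chord on A = scale degree 5 → V43.
D-F-A has root D, degree 1 in D minor, so i.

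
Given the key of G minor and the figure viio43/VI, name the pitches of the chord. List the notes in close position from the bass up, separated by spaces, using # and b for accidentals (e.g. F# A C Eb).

Ab Cb D F

The slash marks an applied leading-tone chord: viio of VI. In G minor, VI is Eb, so the leading tone to it is D, a half step below.
Building a fully diminished seventh chord on D gives D-F-Ab-Cb.
The figured bass 43 indicates second inversion, placing the fifth (Ab) in the bass: Ab-Cb-D-F.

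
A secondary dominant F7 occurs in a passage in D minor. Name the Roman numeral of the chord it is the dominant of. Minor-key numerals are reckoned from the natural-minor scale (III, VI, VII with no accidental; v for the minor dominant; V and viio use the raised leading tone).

VI

The chord is a dominant seventh chord on F.
A dominant resolves down a perfect fifth: F → Bb. In D minor, Bb is scale degree 6, i.e. VI.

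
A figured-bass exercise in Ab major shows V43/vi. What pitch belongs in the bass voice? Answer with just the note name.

G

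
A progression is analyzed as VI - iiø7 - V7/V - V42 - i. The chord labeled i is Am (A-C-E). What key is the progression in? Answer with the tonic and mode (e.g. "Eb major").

The chord Am is a minor triad rooted on A; its label is i.
If A is scale degree 1 and the mode makes that degree carry a minor triad, the tonic is A and the mode is minor.

A minor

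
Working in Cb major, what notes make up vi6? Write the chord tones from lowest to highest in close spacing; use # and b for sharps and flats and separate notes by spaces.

Cb Eb Ab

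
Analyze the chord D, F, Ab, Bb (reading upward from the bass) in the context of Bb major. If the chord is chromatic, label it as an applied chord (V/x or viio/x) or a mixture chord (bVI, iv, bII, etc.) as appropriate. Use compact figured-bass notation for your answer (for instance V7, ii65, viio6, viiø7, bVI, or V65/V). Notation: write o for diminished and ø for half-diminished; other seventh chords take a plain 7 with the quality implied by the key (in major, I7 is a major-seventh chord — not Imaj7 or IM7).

Stacked in thirds the chord is Bb-D-F-Ab: a dominant seventh chord on Bb.
Bb is not a diatonic chord root with this quality in Bb major, but it lies a perfect fifth above Eb (IV), so the chord functions as an applied dominant of IV.
With D in the bass the chord is in first inversion, so the figured bass is 65.

V65/IV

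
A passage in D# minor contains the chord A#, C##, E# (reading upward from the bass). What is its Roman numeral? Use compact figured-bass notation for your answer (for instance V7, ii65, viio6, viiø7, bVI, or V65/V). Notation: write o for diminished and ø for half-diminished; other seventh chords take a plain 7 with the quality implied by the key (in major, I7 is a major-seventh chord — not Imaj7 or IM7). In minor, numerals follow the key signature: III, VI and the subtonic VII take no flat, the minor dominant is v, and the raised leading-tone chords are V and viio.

V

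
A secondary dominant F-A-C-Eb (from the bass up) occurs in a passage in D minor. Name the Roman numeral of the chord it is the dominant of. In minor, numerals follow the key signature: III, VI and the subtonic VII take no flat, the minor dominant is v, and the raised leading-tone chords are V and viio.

VI

The chord is a dominant seventh chord on F.
A dominant resolves down a perfect fifth: F → Bb. In D minor, Bb is scale degree 6, i.e. VI.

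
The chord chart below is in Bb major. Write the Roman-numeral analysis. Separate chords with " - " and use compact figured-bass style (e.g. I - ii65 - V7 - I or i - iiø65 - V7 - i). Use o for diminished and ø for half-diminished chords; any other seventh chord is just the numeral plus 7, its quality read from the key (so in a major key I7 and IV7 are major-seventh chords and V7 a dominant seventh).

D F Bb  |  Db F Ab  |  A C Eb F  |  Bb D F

D-F-Bb has root Bb, degree 1 in Bb major, so I6.
Db-F-Ab is non-diatonic — bIII, a mixture chord from Bb minor.
A-C-Eb-F has root F, degree 5 in Bb major, so V65.
Bb-D-F has root Bb, degree 1 in Bb major, so I.

I6 - bIII - V65 - I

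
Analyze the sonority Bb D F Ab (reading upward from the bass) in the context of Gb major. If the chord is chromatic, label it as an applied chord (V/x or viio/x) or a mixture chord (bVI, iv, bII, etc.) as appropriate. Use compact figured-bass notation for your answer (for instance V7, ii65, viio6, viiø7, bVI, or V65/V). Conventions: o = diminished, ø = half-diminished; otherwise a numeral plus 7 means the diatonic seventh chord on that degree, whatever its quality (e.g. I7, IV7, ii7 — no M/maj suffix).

V7/vi

Stacked in thirds the chord is Bb-D-F-Ab: a dominant seventh chord on Bb.
Bb is not a diatonic chord root with this quality in Gb major, but it lies a perfect fifth above Eb (vi), so the chord functions as an applied dominant of vi.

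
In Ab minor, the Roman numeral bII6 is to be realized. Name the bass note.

Db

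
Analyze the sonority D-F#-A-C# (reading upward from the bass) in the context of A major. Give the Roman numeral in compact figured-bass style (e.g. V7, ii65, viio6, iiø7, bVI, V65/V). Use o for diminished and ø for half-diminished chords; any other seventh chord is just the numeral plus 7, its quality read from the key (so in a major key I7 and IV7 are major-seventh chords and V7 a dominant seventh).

IV7

Stacked in thirds the chord is D-F#-A-C#: a major seventh chord on D.
D is scale degree 4 in A major, and a major seventh chord on that degree is written IV7.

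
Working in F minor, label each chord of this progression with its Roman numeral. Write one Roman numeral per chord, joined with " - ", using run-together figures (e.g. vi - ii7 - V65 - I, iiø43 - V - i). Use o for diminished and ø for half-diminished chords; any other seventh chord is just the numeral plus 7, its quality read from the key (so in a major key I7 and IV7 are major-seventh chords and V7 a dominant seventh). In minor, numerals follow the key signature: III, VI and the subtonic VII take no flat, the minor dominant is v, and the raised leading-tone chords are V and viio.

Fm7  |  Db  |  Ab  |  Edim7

Fm7 has root F, degree 1 in F minor, so i7.
Db has root Db, degree 6 in F minor, so VI.
Ab: root Ab is the mediant; major triad there is III.
Edim7 has root E, degree 7 in F minor, so viio7.

i7 - VI - III - viio7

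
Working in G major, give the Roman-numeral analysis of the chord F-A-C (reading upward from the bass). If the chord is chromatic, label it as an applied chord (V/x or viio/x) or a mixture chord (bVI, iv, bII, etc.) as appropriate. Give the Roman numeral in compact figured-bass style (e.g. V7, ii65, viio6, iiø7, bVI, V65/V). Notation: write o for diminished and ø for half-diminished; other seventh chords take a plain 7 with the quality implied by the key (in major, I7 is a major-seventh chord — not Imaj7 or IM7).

Stacked in thirds the chord is F-A-C: a major triad on F.
F is the lowered seventh degree of G major (diatonic 7 would be F#). This is a major triad on the lowered seventh degree (the subtonic), borrowed from the parallel minor.

bVII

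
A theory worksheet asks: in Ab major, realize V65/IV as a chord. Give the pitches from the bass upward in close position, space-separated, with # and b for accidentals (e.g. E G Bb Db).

C Eb Gb Ab

V65/IV is a secondary dominant — the dominant seventh of IV. IV in Ab major is Db, so the applied chord's root is Ab, a perfect fifth above.
Building a dominant seventh chord on Ab gives Ab-C-Eb-Gb.
With the 65 figure the chord is in first inversion; from the bass C upward in close position it reads C-Eb-Gb-Ab.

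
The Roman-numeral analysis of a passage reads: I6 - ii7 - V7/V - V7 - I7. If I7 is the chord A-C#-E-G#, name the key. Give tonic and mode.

A major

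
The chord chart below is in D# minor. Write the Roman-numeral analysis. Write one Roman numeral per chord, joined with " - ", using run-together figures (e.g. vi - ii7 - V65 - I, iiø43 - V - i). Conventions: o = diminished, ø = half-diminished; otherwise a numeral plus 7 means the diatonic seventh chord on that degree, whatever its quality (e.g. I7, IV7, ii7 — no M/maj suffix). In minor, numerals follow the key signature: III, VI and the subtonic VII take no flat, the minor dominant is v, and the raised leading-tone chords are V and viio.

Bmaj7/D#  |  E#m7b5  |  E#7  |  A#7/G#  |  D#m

VI65 - iiø7 - V7/V - V42 - i

Bmaj7/D#: root B is the submediant; major seventh chord there is VI65.
E#m7b5: half-diminished seventh chord on E# = scale degree 2 → iiø7.
E#7: chromatic; E# is V of V, so V7/V.
A#7/G# has root A#, degree 5 in D# minor, so V42.
D#m: root D# is the tonic; minor triad there is i.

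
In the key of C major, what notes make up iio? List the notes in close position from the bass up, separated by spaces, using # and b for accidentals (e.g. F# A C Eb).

iio is the diminished supertonic triad, borrowed from the parallel minor. In C major that root is D.
So the chord is D-F-Ab, a diminished triad.

D F Ab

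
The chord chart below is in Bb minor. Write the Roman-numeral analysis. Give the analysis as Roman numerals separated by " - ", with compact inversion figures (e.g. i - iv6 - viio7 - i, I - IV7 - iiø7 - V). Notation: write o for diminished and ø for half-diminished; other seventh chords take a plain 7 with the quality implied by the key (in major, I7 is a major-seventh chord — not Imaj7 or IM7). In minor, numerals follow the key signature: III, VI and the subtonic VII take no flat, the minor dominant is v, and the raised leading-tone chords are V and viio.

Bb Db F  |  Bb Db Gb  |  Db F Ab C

Bb-Db-F has root Bb, degree 1 in Bb minor, so i.
Bb-Db-Gb: root Gb is the submediant; major triad there is VI6.
Db-F-Ab-C has root Db, degree 3 in Bb minor, so III7.

i - VI6 - III7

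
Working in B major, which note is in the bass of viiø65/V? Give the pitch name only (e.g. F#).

G#

The applied chord viiø65/V is rooted on E#: E#-G#-B-D#.
The figure 65 means first inversion — the third is in the bass.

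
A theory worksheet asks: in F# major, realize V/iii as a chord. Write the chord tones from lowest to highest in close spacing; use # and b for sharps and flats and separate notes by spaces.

E# G## B#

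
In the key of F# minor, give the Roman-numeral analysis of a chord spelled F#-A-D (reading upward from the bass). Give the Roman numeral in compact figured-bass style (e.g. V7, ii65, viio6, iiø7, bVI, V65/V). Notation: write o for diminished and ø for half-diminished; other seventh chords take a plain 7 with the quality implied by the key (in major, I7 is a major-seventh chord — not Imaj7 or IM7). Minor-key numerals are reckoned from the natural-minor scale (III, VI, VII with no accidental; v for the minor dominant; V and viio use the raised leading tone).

VI6

The pitches D-F#-A form a major triad rooted on D.
In F# minor, D is the submediant; the diatonic major triad there is VI.
With F# in the bass the chord is in first inversion, so the figured bass is 6.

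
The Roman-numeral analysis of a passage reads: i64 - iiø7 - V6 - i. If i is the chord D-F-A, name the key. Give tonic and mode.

D minor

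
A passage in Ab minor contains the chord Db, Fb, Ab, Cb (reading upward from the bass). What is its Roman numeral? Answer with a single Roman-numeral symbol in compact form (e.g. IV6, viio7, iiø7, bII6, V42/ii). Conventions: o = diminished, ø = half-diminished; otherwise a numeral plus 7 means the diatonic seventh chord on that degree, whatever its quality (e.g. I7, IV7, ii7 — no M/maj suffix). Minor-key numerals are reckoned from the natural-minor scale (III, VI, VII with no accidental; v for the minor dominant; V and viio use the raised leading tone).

Stacked in thirds the chord is Db-Fb-Ab-Cb: a minor seventh chord on Db.
In Ab minor, Db is the subdominant; the diatonic minor seventh chord there is iv7.

iv7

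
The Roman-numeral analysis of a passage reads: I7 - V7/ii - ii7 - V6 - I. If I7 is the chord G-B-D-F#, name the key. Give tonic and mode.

G major

The chord Gmaj7 is a major seventh chord rooted on G; its label is I7.
If G is scale degree 1 and the mode makes that degree carry a major seventh chord, the tonic is G and the mode is major.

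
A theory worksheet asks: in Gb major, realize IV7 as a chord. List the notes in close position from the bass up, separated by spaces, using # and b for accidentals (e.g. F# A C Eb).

Cb Eb Gb Bb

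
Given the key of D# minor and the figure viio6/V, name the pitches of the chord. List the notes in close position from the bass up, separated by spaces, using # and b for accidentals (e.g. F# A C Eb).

The slash marks an applied leading-tone chord: viio of V. In D# minor, V is A#, so the leading tone to it is G##, a half step below.
Building a diminished triad on G## gives G##-B#-D#.
The figured bass 6 indicates first inversion, placing the third (B#) in the bass: B#-D#-G##.

B# D# G##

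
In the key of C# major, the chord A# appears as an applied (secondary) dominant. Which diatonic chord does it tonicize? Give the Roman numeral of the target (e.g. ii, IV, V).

ii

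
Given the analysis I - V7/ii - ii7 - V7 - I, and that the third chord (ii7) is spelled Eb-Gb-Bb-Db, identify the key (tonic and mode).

The anchor chord is a minor seventh chord on Eb, labeled ii7.
ii7 on Eb implies Eb is the supertonic; that puts the tonic at Db, and the lowercase numeral fits major mode.

Db major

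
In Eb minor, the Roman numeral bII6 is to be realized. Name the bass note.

Ab

bII in Eb minor has root Fb; the chord is Fb-Ab-Cb.
The figure 6 means first inversion — the third is in the bass.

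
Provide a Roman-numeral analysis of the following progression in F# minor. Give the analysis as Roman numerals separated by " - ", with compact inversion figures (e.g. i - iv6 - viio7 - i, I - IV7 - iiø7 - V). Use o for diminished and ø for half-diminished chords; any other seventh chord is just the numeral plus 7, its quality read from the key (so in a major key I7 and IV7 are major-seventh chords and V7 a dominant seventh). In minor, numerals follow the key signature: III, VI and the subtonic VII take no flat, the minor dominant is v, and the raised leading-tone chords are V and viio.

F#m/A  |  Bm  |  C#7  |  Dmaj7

i6 - iv - V7 - VI7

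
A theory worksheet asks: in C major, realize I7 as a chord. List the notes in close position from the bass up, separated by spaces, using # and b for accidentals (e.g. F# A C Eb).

C E G B

In C major, the tonic is C, and the diatonic chord built there is a major seventh chord.
That chord is spelled C-E-G-B.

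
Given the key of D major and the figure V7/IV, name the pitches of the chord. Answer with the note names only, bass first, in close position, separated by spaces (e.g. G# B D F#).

D F# A C

V7/IV is a secondary dominant — the dominant seventh of IV. IV in D major is G, so the applied chord's root is D, a perfect fifth above.
Building a dominant seventh chord on D gives D-F#-A-C.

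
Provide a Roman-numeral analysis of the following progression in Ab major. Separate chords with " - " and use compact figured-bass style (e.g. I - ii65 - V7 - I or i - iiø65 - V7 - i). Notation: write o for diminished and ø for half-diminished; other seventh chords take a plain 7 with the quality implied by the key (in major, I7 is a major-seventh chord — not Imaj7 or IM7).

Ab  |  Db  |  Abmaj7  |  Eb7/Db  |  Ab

Ab: root Ab is the tonic; major triad there is I.
Db has root Db, degree 4 in Ab major, so IV.
Abmaj7: root Ab is the tonic; major seventh chord there is I7.
Eb7/Db: root Eb is the dominant; dominant seventh chord there is V42.
Ab: root Ab is the tonic; major triad there is I.

I - IV - I7 - V42 - I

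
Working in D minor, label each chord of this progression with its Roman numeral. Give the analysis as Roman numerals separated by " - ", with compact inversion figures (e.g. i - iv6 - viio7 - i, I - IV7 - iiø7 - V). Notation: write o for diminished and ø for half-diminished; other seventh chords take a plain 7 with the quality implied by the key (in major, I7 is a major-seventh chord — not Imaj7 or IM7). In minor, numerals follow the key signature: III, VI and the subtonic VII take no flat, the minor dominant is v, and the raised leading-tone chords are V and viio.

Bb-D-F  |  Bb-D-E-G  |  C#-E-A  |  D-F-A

VI - iiø43 - V6 - i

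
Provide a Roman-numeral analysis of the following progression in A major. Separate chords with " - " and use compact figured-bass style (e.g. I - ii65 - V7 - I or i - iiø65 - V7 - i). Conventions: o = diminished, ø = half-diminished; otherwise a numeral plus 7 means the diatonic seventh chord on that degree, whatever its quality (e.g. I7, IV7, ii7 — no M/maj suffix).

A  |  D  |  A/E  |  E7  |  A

I - IV - I64 - V7 - I

A: major triad on A = scale degree 1 → I.
D: major triad on D = scale degree 4 → IV.
A/E: root A is the tonic; major triad there is I64.
E7: dominant seventh chord on E = scale degree 5 → V7.
A: major triad on A = scale degree 1 → I.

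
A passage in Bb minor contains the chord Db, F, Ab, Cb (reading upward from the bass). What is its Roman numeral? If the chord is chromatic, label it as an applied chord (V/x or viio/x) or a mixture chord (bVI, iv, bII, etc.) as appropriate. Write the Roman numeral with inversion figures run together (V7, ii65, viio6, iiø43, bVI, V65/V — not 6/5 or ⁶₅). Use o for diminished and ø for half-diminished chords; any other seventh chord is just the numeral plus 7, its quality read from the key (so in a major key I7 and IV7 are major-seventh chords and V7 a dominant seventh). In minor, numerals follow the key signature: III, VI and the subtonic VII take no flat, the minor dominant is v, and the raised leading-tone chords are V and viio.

V7/VI

The pitches Db-F-Ab-Cb form a dominant seventh chord rooted on Db.
Db is not a diatonic chord root with this quality in Bb minor, but it lies a perfect fifth above Gb (VI), so the chord functions as an applied dominant of VI.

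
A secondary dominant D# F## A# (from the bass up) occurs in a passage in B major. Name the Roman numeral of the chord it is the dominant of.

vi

The chord is a major triad on D#.
A dominant resolves down a perfect fifth: D# → G#. In B major, G# is scale degree 6, i.e. vi.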